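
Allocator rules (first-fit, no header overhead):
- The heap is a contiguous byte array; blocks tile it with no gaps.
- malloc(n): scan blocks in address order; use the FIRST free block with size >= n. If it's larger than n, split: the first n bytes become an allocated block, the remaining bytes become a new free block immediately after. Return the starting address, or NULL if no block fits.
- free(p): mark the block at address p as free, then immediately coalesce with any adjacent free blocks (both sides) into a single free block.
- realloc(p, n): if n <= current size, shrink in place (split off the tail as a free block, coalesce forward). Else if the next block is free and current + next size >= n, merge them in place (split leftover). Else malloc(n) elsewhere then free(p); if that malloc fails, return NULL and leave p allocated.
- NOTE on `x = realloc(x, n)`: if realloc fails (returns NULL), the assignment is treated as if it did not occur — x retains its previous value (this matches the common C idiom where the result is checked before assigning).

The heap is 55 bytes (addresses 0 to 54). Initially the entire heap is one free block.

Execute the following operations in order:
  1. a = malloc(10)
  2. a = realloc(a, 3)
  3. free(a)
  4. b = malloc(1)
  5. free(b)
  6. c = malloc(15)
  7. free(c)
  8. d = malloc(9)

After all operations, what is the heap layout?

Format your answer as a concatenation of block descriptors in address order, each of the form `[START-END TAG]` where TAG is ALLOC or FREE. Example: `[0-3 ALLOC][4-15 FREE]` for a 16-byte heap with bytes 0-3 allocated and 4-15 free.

Answer: [0-8 ALLOC][9-54 FREE]

Derivation:
Op 1: a = malloc(10) -> a = 0; heap: [0-9 ALLOC][10-54 FREE]
Op 2: a = realloc(a, 3) -> a = 0; heap: [0-2 ALLOC][3-54 FREE]
Op 3: free(a) -> (freed a); heap: [0-54 FREE]
Op 4: b = malloc(1) -> b = 0; heap: [0-0 ALLOC][1-54 FREE]
Op 5: free(b) -> (freed b); heap: [0-54 FREE]
Op 6: c = malloc(15) -> c = 0; heap: [0-14 ALLOC][15-54 FREE]
Op 7: free(c) -> (freed c); heap: [0-54 FREE]
Op 8: d = malloc(9) -> d = 0; heap: [0-8 ALLOC][9-54 FREE]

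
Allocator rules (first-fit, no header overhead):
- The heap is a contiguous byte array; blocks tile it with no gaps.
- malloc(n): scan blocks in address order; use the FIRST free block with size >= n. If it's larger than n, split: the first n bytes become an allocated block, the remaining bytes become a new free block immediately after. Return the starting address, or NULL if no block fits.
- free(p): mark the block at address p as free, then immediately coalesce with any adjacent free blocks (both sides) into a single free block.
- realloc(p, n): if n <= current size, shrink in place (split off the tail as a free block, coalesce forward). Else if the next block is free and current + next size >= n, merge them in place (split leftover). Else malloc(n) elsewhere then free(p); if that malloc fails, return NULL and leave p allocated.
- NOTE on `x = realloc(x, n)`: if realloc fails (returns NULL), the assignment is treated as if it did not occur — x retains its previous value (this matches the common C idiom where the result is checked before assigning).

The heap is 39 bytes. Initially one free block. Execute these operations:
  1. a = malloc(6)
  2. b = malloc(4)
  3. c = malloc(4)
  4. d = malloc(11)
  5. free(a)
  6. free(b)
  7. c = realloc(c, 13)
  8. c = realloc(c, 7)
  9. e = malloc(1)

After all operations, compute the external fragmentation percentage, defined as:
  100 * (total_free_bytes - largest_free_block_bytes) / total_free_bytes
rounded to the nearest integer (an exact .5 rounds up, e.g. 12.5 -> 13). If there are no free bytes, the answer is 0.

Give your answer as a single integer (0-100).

Op 1: a = malloc(6) -> a = 0; heap: [0-5 ALLOC][6-38 FREE]
Op 2: b = malloc(4) -> b = 6; heap: [0-5 ALLOC][6-9 ALLOC][10-38 FREE]
Op 3: c = malloc(4) -> c = 10; heap: [0-5 ALLOC][6-9 ALLOC][10-13 ALLOC][14-38 FREE]
Op 4: d = malloc(11) -> d = 14; heap: [0-5 ALLOC][6-9 ALLOC][10-13 ALLOC][14-24 ALLOC][25-38 FREE]
Op 5: free(a) -> (freed a); heap: [0-5 FREE][6-9 ALLOC][10-13 ALLOC][14-24 ALLOC][25-38 FREE]
Op 6: free(b) -> (freed b); heap: [0-9 FREE][10-13 ALLOC][14-24 ALLOC][25-38 FREE]
Op 7: c = realloc(c, 13) -> c = 25; heap: [0-13 FREE][14-24 ALLOC][25-37 ALLOC][38-38 FREE]
Op 8: c = realloc(c, 7) -> c = 25; heap: [0-13 FREE][14-24 ALLOC][25-31 ALLOC][32-38 FREE]
Op 9: e = malloc(1) -> e = 0; heap: [0-0 ALLOC][1-13 FREE][14-24 ALLOC][25-31 ALLOC][32-38 FREE]
Free blocks: [13 7] total_free=20 largest=13 -> 100*(20-13)/20 = 700/20 = 35

Answer: 35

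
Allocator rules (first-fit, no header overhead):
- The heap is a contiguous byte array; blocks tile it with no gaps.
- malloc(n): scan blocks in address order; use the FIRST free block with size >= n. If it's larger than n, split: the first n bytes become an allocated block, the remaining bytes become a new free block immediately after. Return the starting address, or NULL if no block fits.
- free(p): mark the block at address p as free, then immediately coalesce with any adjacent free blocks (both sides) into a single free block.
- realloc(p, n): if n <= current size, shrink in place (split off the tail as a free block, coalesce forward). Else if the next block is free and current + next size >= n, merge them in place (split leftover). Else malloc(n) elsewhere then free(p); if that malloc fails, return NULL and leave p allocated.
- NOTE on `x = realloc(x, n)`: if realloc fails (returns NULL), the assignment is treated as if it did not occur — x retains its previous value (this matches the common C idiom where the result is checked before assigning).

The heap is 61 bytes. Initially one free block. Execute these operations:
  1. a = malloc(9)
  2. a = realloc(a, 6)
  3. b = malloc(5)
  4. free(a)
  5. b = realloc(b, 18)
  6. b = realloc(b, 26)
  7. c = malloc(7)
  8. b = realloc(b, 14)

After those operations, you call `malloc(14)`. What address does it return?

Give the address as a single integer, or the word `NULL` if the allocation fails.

Op 1: a = malloc(9) -> a = 0; heap: [0-8 ALLOC][9-60 FREE]
Op 2: a = realloc(a, 6) -> a = 0; heap: [0-5 ALLOC][6-60 FREE]
Op 3: b = malloc(5) -> b = 6; heap: [0-5 ALLOC][6-10 ALLOC][11-60 FREE]
Op 4: free(a) -> (freed a); heap: [0-5 FREE][6-10 ALLOC][11-60 FREE]
Op 5: b = realloc(b, 18) -> b = 6; heap: [0-5 FREE][6-23 ALLOC][24-60 FREE]
Op 6: b = realloc(b, 26) -> b = 6; heap: [0-5 FREE][6-31 ALLOC][32-60 FREE]
Op 7: c = malloc(7) -> c = 32; heap: [0-5 FREE][6-31 ALLOC][32-38 ALLOC][39-60 FREE]
Op 8: b = realloc(b, 14) -> b = 6; heap: [0-5 FREE][6-19 ALLOC][20-31 FREE][32-38 ALLOC][39-60 FREE]
malloc(14): first-fit scan over [0-5 FREE][6-19 ALLOC][20-31 FREE][32-38 ALLOC][39-60 FREE] -> 39

Answer: 39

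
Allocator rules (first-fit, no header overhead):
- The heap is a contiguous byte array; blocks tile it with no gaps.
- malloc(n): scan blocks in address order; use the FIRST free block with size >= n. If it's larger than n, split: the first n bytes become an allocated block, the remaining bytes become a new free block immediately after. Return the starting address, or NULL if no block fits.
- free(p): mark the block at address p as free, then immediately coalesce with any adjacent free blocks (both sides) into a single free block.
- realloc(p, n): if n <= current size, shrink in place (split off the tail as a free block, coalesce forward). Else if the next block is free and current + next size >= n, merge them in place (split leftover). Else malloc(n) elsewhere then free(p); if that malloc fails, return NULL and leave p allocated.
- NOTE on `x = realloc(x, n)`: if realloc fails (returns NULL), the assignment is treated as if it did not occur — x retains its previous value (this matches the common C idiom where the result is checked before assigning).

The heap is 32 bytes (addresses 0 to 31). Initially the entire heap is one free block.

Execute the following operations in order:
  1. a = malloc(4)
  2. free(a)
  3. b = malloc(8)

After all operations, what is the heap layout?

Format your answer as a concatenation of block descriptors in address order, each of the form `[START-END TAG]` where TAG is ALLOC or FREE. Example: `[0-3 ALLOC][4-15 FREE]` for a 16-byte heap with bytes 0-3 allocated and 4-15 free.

Op 1: a = malloc(4) -> a = 0; heap: [0-3 ALLOC][4-31 FREE]
Op 2: free(a) -> (freed a); heap: [0-31 FREE]
Op 3: b = malloc(8) -> b = 0; heap: [0-7 ALLOC][8-31 FREE]

Answer: [0-7 ALLOC][8-31 FREE]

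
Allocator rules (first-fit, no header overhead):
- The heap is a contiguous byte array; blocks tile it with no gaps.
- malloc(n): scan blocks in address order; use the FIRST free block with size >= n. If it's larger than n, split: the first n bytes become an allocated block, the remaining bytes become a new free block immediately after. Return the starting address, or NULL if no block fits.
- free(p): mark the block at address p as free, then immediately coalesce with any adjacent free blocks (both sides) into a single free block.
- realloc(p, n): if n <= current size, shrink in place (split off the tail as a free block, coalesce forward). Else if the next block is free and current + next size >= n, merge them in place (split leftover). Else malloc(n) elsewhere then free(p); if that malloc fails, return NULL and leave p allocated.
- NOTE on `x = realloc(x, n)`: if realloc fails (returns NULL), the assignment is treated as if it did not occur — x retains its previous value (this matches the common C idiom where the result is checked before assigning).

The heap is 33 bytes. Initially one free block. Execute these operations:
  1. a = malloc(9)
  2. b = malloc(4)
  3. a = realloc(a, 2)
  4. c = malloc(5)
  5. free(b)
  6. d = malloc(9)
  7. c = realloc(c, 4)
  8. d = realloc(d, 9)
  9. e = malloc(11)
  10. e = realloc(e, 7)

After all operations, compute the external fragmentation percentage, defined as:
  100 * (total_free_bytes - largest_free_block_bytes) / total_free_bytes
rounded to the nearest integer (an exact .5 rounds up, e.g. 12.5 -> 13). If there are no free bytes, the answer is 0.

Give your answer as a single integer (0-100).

Answer: 9

Derivation:
Op 1: a = malloc(9) -> a = 0; heap: [0-8 ALLOC][9-32 FREE]
Op 2: b = malloc(4) -> b = 9; heap: [0-8 ALLOC][9-12 ALLOC][13-32 FREE]
Op 3: a = realloc(a, 2) -> a = 0; heap: [0-1 ALLOC][2-8 FREE][9-12 ALLOC][13-32 FREE]
Op 4: c = malloc(5) -> c = 2; heap: [0-1 ALLOC][2-6 ALLOC][7-8 FREE][9-12 ALLOC][13-32 FREE]
Op 5: free(b) -> (freed b); heap: [0-1 ALLOC][2-6 ALLOC][7-32 FREE]
Op 6: d = malloc(9) -> d = 7; heap: [0-1 ALLOC][2-6 ALLOC][7-15 ALLOC][16-32 FREE]
Op 7: c = realloc(c, 4) -> c = 2; heap: [0-1 ALLOC][2-5 ALLOC][6-6 FREE][7-15 ALLOC][16-32 FREE]
Op 8: d = realloc(d, 9) -> d = 7; heap: [0-1 ALLOC][2-5 ALLOC][6-6 FREE][7-15 ALLOC][16-32 FREE]
Op 9: e = malloc(11) -> e = 16; heap: [0-1 ALLOC][2-5 ALLOC][6-6 FREE][7-15 ALLOC][16-26 ALLOC][27-32 FREE]
Op 10: e = realloc(e, 7) -> e = 16; heap: [0-1 ALLOC][2-5 ALLOC][6-6 FREE][7-15 ALLOC][16-22 ALLOC][23-32 FREE]
Free blocks: [1 10] total_free=11 largest=10 -> 100*(11-10)/11 = 100/11 ≈ 9.091 -> rounds to 9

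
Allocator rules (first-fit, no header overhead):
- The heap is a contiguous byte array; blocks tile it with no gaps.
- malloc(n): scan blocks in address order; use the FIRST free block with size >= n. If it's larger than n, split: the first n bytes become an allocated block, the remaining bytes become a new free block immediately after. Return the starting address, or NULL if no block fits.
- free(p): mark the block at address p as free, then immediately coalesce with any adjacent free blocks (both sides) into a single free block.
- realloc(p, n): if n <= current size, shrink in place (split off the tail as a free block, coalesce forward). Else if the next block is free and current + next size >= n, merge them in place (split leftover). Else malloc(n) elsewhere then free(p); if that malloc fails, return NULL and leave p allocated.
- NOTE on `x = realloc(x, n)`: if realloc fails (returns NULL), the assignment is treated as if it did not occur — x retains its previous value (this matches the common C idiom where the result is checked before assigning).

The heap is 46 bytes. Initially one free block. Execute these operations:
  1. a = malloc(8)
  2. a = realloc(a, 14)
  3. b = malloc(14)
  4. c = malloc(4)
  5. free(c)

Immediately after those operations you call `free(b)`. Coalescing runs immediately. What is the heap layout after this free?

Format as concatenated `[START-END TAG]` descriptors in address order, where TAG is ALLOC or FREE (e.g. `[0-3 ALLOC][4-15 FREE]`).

Answer: [0-13 ALLOC][14-45 FREE]

Derivation:
Op 1: a = malloc(8) -> a = 0; heap: [0-7 ALLOC][8-45 FREE]
Op 2: a = realloc(a, 14) -> a = 0; heap: [0-13 ALLOC][14-45 FREE]
Op 3: b = malloc(14) -> b = 14; heap: [0-13 ALLOC][14-27 ALLOC][28-45 FREE]
Op 4: c = malloc(4) -> c = 28; heap: [0-13 ALLOC][14-27 ALLOC][28-31 ALLOC][32-45 FREE]
Op 5: free(c) -> (freed c); heap: [0-13 ALLOC][14-27 ALLOC][28-45 FREE]
free(b): b = 14 -> block [14-27 ALLOC]; mark free, coalesce with adjacent free neighbors -> [0-13 ALLOC][14-45 FREE]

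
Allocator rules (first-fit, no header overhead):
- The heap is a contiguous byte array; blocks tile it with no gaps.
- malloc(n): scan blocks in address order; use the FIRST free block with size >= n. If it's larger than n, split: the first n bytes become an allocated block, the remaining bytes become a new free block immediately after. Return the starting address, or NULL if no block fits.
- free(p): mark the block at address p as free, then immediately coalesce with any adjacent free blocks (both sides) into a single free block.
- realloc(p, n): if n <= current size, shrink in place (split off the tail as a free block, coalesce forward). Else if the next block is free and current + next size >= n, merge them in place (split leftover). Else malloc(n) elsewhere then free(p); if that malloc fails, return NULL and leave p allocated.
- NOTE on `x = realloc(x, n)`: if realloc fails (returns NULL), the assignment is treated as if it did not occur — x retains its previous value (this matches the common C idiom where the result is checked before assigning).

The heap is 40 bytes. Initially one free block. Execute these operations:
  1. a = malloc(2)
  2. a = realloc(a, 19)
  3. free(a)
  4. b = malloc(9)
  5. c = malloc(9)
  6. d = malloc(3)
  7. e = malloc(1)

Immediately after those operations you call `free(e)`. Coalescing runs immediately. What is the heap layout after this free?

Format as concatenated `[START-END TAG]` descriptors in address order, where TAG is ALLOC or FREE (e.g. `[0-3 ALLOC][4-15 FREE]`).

Answer: [0-8 ALLOC][9-17 ALLOC][18-20 ALLOC][21-39 FREE]

Derivation:
Op 1: a = malloc(2) -> a = 0; heap: [0-1 ALLOC][2-39 FREE]
Op 2: a = realloc(a, 19) -> a = 0; heap: [0-18 ALLOC][19-39 FREE]
Op 3: free(a) -> (freed a); heap: [0-39 FREE]
Op 4: b = malloc(9) -> b = 0; heap: [0-8 ALLOC][9-39 FREE]
Op 5: c = malloc(9) -> c = 9; heap: [0-8 ALLOC][9-17 ALLOC][18-39 FREE]
Op 6: d = malloc(3) -> d = 18; heap: [0-8 ALLOC][9-17 ALLOC][18-20 ALLOC][21-39 FREE]
Op 7: e = malloc(1) -> e = 21; heap: [0-8 ALLOC][9-17 ALLOC][18-20 ALLOC][21-21 ALLOC][22-39 FREE]
free(e): e = 21 -> block [21-21 ALLOC]; mark free, coalesce with adjacent free neighbors -> [0-8 ALLOC][9-17 ALLOC][18-20 ALLOC][21-39 FREE]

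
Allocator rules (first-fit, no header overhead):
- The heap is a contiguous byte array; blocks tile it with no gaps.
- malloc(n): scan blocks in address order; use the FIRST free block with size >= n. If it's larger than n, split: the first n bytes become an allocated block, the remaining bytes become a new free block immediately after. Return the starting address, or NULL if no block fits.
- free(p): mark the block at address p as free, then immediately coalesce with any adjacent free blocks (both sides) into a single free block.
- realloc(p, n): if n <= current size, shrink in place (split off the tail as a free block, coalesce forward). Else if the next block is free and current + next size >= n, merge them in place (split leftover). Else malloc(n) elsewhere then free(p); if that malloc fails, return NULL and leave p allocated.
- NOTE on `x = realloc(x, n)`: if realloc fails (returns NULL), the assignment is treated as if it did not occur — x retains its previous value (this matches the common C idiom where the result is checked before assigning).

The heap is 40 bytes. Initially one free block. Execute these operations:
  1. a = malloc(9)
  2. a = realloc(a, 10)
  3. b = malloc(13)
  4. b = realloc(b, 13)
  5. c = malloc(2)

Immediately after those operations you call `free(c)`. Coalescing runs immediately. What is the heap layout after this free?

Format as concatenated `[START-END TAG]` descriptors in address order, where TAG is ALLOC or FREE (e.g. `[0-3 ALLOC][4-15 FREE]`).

Answer: [0-9 ALLOC][10-22 ALLOC][23-39 FREE]

Derivation:
Op 1: a = malloc(9) -> a = 0; heap: [0-8 ALLOC][9-39 FREE]
Op 2: a = realloc(a, 10) -> a = 0; heap: [0-9 ALLOC][10-39 FREE]
Op 3: b = malloc(13) -> b = 10; heap: [0-9 ALLOC][10-22 ALLOC][23-39 FREE]
Op 4: b = realloc(b, 13) -> b = 10; heap: [0-9 ALLOC][10-22 ALLOC][23-39 FREE]
Op 5: c = malloc(2) -> c = 23; heap: [0-9 ALLOC][10-22 ALLOC][23-24 ALLOC][25-39 FREE]
free(c): c = 23 -> block [23-24 ALLOC]; mark free, coalesce with adjacent free neighbors -> [0-9 ALLOC][10-22 ALLOC][23-39 FREE]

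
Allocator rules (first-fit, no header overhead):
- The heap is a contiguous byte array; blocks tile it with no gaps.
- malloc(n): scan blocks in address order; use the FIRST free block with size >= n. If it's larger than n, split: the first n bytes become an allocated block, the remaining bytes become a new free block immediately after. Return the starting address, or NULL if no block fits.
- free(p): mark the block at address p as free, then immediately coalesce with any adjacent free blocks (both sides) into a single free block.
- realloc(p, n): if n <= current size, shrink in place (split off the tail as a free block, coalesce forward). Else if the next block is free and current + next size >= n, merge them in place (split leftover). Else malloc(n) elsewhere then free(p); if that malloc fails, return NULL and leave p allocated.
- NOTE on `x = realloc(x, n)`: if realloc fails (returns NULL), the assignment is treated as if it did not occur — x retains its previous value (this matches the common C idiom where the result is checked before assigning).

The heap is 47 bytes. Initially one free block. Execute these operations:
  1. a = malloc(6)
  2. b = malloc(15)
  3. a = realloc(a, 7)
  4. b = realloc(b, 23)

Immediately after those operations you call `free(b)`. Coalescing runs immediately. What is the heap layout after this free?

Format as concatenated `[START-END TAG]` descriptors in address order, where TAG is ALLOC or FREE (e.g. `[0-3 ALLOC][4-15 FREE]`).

Op 1: a = malloc(6) -> a = 0; heap: [0-5 ALLOC][6-46 FREE]
Op 2: b = malloc(15) -> b = 6; heap: [0-5 ALLOC][6-20 ALLOC][21-46 FREE]
Op 3: a = realloc(a, 7) -> a = 21; heap: [0-5 FREE][6-20 ALLOC][21-27 ALLOC][28-46 FREE]
Op 4: b = realloc(b, 23) -> NULL (b unchanged); heap: [0-5 FREE][6-20 ALLOC][21-27 ALLOC][28-46 FREE]
free(b): b = 6 -> block [6-20 ALLOC]; mark free, coalesce with adjacent free neighbors -> [0-20 FREE][21-27 ALLOC][28-46 FREE]

Answer: [0-20 FREE][21-27 ALLOC][28-46 FREE]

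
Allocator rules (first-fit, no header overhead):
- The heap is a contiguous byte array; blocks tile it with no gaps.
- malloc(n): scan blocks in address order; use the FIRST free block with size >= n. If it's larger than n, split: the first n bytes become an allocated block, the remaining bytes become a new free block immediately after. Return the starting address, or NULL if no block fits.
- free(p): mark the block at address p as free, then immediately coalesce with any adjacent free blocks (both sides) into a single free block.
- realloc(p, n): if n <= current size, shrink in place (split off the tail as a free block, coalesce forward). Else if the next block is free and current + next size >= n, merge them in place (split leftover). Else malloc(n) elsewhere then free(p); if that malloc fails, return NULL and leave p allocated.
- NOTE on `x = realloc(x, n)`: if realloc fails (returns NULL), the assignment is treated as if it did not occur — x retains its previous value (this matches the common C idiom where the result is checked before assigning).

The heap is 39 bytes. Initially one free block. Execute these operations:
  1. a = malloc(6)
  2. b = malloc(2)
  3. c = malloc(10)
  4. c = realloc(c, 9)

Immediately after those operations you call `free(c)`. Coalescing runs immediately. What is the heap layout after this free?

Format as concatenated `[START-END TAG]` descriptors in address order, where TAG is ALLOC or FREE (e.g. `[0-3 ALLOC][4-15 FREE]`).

Answer: [0-5 ALLOC][6-7 ALLOC][8-38 FREE]

Derivation:
Op 1: a = malloc(6) -> a = 0; heap: [0-5 ALLOC][6-38 FREE]
Op 2: b = malloc(2) -> b = 6; heap: [0-5 ALLOC][6-7 ALLOC][8-38 FREE]
Op 3: c = malloc(10) -> c = 8; heap: [0-5 ALLOC][6-7 ALLOC][8-17 ALLOC][18-38 FREE]
Op 4: c = realloc(c, 9) -> c = 8; heap: [0-5 ALLOC][6-7 ALLOC][8-16 ALLOC][17-38 FREE]
free(c): c = 8 -> block [8-16 ALLOC]; mark free, coalesce with adjacent free neighbors -> [0-5 ALLOC][6-7 ALLOC][8-38 FREE]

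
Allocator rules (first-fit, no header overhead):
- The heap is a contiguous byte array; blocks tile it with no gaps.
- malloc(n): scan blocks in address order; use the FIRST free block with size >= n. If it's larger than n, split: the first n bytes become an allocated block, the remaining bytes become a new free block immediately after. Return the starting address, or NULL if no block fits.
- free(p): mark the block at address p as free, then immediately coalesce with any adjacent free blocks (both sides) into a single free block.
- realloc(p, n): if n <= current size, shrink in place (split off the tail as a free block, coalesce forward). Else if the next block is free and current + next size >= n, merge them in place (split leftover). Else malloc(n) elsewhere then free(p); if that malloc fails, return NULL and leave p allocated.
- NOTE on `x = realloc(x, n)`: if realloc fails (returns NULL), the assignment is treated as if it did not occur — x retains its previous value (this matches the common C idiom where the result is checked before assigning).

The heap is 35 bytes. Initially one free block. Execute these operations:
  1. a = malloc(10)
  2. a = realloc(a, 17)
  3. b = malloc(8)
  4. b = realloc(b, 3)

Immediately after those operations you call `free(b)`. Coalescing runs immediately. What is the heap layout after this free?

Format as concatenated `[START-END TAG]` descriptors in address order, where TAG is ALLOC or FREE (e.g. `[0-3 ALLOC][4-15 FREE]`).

Op 1: a = malloc(10) -> a = 0; heap: [0-9 ALLOC][10-34 FREE]
Op 2: a = realloc(a, 17) -> a = 0; heap: [0-16 ALLOC][17-34 FREE]
Op 3: b = malloc(8) -> b = 17; heap: [0-16 ALLOC][17-24 ALLOC][25-34 FREE]
Op 4: b = realloc(b, 3) -> b = 17; heap: [0-16 ALLOC][17-19 ALLOC][20-34 FREE]
free(b): b = 17 -> block [17-19 ALLOC]; mark free, coalesce with adjacent free neighbors -> [0-16 ALLOC][17-34 FREE]

Answer: [0-16 ALLOC][17-34 FREE]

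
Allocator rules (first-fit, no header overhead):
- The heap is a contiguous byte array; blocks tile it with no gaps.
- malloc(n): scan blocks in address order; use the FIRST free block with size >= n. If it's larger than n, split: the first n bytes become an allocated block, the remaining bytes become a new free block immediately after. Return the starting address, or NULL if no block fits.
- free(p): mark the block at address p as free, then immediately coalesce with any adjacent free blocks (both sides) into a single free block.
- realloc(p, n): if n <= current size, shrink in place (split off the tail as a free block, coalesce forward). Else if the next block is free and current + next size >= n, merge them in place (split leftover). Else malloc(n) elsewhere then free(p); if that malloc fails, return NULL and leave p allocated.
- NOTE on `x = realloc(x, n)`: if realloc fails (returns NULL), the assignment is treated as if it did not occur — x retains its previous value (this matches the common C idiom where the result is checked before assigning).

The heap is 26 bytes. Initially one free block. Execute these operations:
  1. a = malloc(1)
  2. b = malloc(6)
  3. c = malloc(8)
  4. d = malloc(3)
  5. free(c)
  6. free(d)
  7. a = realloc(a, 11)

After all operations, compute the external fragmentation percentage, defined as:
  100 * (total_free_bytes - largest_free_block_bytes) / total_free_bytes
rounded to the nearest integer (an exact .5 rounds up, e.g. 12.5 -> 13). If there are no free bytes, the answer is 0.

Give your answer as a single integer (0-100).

Answer: 11

Derivation:
Op 1: a = malloc(1) -> a = 0; heap: [0-0 ALLOC][1-25 FREE]
Op 2: b = malloc(6) -> b = 1; heap: [0-0 ALLOC][1-6 ALLOC][7-25 FREE]
Op 3: c = malloc(8) -> c = 7; heap: [0-0 ALLOC][1-6 ALLOC][7-14 ALLOC][15-25 FREE]
Op 4: d = malloc(3) -> d = 15; heap: [0-0 ALLOC][1-6 ALLOC][7-14 ALLOC][15-17 ALLOC][18-25 FREE]
Op 5: free(c) -> (freed c); heap: [0-0 ALLOC][1-6 ALLOC][7-14 FREE][15-17 ALLOC][18-25 FREE]
Op 6: free(d) -> (freed d); heap: [0-0 ALLOC][1-6 ALLOC][7-25 FREE]
Op 7: a = realloc(a, 11) -> a = 7; heap: [0-0 FREE][1-6 ALLOC][7-17 ALLOC][18-25 FREE]
Free blocks: [1 8] total_free=9 largest=8 -> 100*(9-8)/9 = 100/9 ≈ 11.111 -> rounds to 11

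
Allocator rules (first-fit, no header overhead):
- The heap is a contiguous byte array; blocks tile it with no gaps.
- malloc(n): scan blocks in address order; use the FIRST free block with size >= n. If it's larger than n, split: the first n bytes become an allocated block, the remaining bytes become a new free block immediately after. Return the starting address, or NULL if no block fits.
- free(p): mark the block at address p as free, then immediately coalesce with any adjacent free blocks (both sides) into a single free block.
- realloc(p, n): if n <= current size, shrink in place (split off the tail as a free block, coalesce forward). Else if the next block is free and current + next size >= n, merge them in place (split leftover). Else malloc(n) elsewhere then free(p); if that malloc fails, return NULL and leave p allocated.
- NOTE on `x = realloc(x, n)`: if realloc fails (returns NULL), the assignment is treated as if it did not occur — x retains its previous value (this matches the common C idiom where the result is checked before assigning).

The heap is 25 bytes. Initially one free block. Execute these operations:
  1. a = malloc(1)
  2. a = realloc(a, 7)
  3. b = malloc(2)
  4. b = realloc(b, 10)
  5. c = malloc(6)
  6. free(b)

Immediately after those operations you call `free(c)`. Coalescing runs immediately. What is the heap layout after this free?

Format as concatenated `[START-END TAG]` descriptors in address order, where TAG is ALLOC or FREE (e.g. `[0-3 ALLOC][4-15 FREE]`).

Answer: [0-6 ALLOC][7-24 FREE]

Derivation:
Op 1: a = malloc(1) -> a = 0; heap: [0-0 ALLOC][1-24 FREE]
Op 2: a = realloc(a, 7) -> a = 0; heap: [0-6 ALLOC][7-24 FREE]
Op 3: b = malloc(2) -> b = 7; heap: [0-6 ALLOC][7-8 ALLOC][9-24 FREE]
Op 4: b = realloc(b, 10) -> b = 7; heap: [0-6 ALLOC][7-16 ALLOC][17-24 FREE]
Op 5: c = malloc(6) -> c = 17; heap: [0-6 ALLOC][7-16 ALLOC][17-22 ALLOC][23-24 FREE]
Op 6: free(b) -> (freed b); heap: [0-6 ALLOC][7-16 FREE][17-22 ALLOC][23-24 FREE]
free(c): c = 17 -> block [17-22 ALLOC]; mark free, coalesce with adjacent free neighbors -> [0-6 ALLOC][7-24 FREE]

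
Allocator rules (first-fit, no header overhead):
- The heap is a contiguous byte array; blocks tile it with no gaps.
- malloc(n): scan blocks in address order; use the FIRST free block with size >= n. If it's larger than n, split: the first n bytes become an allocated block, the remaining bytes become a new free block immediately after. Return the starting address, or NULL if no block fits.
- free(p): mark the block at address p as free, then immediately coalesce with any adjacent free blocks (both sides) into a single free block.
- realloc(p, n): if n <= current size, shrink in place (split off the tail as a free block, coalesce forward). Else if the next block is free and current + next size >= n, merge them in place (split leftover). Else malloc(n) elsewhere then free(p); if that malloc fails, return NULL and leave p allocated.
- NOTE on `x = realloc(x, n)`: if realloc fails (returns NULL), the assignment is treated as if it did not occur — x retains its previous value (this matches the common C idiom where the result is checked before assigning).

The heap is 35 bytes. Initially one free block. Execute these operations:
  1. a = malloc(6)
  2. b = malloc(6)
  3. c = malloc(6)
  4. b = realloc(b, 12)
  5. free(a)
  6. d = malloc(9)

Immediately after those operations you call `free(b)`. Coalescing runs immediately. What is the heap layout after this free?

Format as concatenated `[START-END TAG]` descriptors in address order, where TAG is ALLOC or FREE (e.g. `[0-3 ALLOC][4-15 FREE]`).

Answer: [0-8 ALLOC][9-11 FREE][12-17 ALLOC][18-34 FREE]

Derivation:
Op 1: a = malloc(6) -> a = 0; heap: [0-5 ALLOC][6-34 FREE]
Op 2: b = malloc(6) -> b = 6; heap: [0-5 ALLOC][6-11 ALLOC][12-34 FREE]
Op 3: c = malloc(6) -> c = 12; heap: [0-5 ALLOC][6-11 ALLOC][12-17 ALLOC][18-34 FREE]
Op 4: b = realloc(b, 12) -> b = 18; heap: [0-5 ALLOC][6-11 FREE][12-17 ALLOC][18-29 ALLOC][30-34 FREE]
Op 5: free(a) -> (freed a); heap: [0-11 FREE][12-17 ALLOC][18-29 ALLOC][30-34 FREE]
Op 6: d = malloc(9) -> d = 0; heap: [0-8 ALLOC][9-11 FREE][12-17 ALLOC][18-29 ALLOC][30-34 FREE]
free(b): b = 18 -> block [18-29 ALLOC]; mark free, coalesce with adjacent free neighbors -> [0-8 ALLOC][9-11 FREE][12-17 ALLOC][18-34 FREE]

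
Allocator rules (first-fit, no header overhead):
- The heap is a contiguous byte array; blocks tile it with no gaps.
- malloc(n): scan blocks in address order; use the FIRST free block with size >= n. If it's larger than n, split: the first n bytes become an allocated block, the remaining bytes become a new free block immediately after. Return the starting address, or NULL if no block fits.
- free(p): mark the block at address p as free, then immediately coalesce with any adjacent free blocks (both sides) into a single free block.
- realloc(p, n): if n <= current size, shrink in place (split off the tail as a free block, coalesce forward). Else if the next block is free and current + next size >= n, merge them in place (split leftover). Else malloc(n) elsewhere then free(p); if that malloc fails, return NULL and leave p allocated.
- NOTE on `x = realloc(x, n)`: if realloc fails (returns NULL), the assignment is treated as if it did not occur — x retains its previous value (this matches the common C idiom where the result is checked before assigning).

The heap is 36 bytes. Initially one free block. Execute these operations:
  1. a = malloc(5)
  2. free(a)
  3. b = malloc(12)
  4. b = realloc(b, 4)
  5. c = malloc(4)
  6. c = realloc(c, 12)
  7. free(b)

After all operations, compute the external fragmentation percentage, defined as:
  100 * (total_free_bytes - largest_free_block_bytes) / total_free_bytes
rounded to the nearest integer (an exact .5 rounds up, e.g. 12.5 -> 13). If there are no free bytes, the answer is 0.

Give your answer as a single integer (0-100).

Op 1: a = malloc(5) -> a = 0; heap: [0-4 ALLOC][5-35 FREE]
Op 2: free(a) -> (freed a); heap: [0-35 FREE]
Op 3: b = malloc(12) -> b = 0; heap: [0-11 ALLOC][12-35 FREE]
Op 4: b = realloc(b, 4) -> b = 0; heap: [0-3 ALLOC][4-35 FREE]
Op 5: c = malloc(4) -> c = 4; heap: [0-3 ALLOC][4-7 ALLOC][8-35 FREE]
Op 6: c = realloc(c, 12) -> c = 4; heap: [0-3 ALLOC][4-15 ALLOC][16-35 FREE]
Op 7: free(b) -> (freed b); heap: [0-3 FREE][4-15 ALLOC][16-35 FREE]
Free blocks: [4 20] total_free=24 largest=20 -> 100*(24-20)/24 = 400/24 ≈ 16.667 -> rounds to 17

Answer: 17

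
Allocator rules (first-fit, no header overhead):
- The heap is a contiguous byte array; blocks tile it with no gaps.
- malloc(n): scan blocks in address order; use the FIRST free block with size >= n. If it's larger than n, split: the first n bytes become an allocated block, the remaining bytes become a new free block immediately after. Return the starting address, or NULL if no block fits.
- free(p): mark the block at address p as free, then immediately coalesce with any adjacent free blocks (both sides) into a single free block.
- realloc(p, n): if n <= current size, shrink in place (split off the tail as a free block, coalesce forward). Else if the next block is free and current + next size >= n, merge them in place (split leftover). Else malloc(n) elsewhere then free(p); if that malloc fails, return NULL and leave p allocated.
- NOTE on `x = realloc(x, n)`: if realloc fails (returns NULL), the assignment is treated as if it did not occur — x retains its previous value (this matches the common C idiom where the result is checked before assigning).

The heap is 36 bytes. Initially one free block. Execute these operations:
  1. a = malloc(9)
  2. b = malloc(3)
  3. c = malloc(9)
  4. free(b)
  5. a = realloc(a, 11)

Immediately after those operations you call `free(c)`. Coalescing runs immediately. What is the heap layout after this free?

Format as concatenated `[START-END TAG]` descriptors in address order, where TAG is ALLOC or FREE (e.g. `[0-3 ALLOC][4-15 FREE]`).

Op 1: a = malloc(9) -> a = 0; heap: [0-8 ALLOC][9-35 FREE]
Op 2: b = malloc(3) -> b = 9; heap: [0-8 ALLOC][9-11 ALLOC][12-35 FREE]
Op 3: c = malloc(9) -> c = 12; heap: [0-8 ALLOC][9-11 ALLOC][12-20 ALLOC][21-35 FREE]
Op 4: free(b) -> (freed b); heap: [0-8 ALLOC][9-11 FREE][12-20 ALLOC][21-35 FREE]
Op 5: a = realloc(a, 11) -> a = 0; heap: [0-10 ALLOC][11-11 FREE][12-20 ALLOC][21-35 FREE]
free(c): c = 12 -> block [12-20 ALLOC]; mark free, coalesce with adjacent free neighbors -> [0-10 ALLOC][11-35 FREE]

Answer: [0-10 ALLOC][11-35 FREE]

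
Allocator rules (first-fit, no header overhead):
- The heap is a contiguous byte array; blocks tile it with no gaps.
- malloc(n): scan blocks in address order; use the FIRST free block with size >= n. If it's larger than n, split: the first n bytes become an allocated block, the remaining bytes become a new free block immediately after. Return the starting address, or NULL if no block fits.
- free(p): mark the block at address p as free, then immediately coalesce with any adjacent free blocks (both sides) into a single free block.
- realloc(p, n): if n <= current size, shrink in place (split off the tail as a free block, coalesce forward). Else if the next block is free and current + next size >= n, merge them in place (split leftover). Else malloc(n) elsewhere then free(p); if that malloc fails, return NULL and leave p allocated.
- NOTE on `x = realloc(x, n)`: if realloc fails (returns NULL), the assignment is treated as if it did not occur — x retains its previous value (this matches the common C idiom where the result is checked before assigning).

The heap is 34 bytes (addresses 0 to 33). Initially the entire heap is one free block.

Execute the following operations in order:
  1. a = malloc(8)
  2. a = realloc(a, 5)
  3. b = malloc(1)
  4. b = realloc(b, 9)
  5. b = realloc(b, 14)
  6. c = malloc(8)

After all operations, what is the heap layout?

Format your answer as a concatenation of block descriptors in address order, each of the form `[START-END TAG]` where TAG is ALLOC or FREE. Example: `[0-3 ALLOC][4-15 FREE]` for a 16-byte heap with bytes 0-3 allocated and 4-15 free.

Op 1: a = malloc(8) -> a = 0; heap: [0-7 ALLOC][8-33 FREE]
Op 2: a = realloc(a, 5) -> a = 0; heap: [0-4 ALLOC][5-33 FREE]
Op 3: b = malloc(1) -> b = 5; heap: [0-4 ALLOC][5-5 ALLOC][6-33 FREE]
Op 4: b = realloc(b, 9) -> b = 5; heap: [0-4 ALLOC][5-13 ALLOC][14-33 FREE]
Op 5: b = realloc(b, 14) -> b = 5; heap: [0-4 ALLOC][5-18 ALLOC][19-33 FREE]
Op 6: c = malloc(8) -> c = 19; heap: [0-4 ALLOC][5-18 ALLOC][19-26 ALLOC][27-33 FREE]

Answer: [0-4 ALLOC][5-18 ALLOC][19-26 ALLOC][27-33 FREE]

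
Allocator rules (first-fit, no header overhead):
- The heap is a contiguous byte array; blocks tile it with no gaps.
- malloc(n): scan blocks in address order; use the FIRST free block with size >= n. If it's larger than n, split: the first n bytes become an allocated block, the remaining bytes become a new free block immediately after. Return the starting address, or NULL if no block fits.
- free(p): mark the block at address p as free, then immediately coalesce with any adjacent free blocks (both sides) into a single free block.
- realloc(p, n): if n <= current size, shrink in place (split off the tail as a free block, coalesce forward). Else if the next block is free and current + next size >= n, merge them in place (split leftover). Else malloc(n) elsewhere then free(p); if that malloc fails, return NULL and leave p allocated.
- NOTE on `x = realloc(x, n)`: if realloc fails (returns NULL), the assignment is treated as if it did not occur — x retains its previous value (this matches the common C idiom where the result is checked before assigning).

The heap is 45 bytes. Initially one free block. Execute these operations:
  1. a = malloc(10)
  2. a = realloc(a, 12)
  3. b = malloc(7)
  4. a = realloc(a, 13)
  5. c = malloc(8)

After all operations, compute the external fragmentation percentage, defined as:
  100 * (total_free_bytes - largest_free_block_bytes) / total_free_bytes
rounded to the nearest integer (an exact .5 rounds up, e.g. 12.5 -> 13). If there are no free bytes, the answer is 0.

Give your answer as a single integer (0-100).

Op 1: a = malloc(10) -> a = 0; heap: [0-9 ALLOC][10-44 FREE]
Op 2: a = realloc(a, 12) -> a = 0; heap: [0-11 ALLOC][12-44 FREE]
Op 3: b = malloc(7) -> b = 12; heap: [0-11 ALLOC][12-18 ALLOC][19-44 FREE]
Op 4: a = realloc(a, 13) -> a = 19; heap: [0-11 FREE][12-18 ALLOC][19-31 ALLOC][32-44 FREE]
Op 5: c = malloc(8) -> c = 0; heap: [0-7 ALLOC][8-11 FREE][12-18 ALLOC][19-31 ALLOC][32-44 FREE]
Free blocks: [4 13] total_free=17 largest=13 -> 100*(17-13)/17 = 400/17 ≈ 23.529 -> rounds to 24

Answer: 24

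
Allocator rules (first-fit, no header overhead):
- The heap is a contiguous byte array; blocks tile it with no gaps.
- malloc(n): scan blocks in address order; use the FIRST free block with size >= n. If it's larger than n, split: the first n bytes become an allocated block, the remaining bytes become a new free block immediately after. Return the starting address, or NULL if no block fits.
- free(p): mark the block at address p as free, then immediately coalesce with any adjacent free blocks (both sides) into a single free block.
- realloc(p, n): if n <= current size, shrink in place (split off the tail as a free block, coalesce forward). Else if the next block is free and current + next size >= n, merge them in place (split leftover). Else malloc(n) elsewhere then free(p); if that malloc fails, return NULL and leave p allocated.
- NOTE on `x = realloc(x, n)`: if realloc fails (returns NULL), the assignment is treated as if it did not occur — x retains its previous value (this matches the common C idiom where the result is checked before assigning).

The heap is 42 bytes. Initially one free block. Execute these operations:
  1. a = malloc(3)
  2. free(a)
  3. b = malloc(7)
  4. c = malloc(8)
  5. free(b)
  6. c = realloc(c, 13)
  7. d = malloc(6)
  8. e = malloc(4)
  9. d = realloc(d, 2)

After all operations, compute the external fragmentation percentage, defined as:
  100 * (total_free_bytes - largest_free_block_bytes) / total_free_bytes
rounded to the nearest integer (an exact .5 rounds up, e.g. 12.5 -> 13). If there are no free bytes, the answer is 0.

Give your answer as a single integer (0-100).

Answer: 22

Derivation:
Op 1: a = malloc(3) -> a = 0; heap: [0-2 ALLOC][3-41 FREE]
Op 2: free(a) -> (freed a); heap: [0-41 FREE]
Op 3: b = malloc(7) -> b = 0; heap: [0-6 ALLOC][7-41 FREE]
Op 4: c = malloc(8) -> c = 7; heap: [0-6 ALLOC][7-14 ALLOC][15-41 FREE]
Op 5: free(b) -> (freed b); heap: [0-6 FREE][7-14 ALLOC][15-41 FREE]
Op 6: c = realloc(c, 13) -> c = 7; heap: [0-6 FREE][7-19 ALLOC][20-41 FREE]
Op 7: d = malloc(6) -> d = 0; heap: [0-5 ALLOC][6-6 FREE][7-19 ALLOC][20-41 FREE]
Op 8: e = malloc(4) -> e = 20; heap: [0-5 ALLOC][6-6 FREE][7-19 ALLOC][20-23 ALLOC][24-41 FREE]
Op 9: d = realloc(d, 2) -> d = 0; heap: [0-1 ALLOC][2-6 FREE][7-19 ALLOC][20-23 ALLOC][24-41 FREE]
Free blocks: [5 18] total_free=23 largest=18 -> 100*(23-18)/23 = 500/23 ≈ 21.739 -> rounds to 22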